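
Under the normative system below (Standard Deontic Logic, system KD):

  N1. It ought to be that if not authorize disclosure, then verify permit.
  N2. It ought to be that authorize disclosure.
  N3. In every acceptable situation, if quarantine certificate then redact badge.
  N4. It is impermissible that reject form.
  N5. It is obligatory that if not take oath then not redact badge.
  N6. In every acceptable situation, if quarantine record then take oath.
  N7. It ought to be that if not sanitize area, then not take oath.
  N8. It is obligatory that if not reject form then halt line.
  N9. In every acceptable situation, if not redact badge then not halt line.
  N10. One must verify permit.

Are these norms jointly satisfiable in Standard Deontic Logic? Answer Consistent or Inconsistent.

Consistent

Premise 1 is O(¬authorize_disclosure → verify_permit); even if O(verify_permit) held, inferring O(¬authorize_disclosure) would be affirming the consequent — invalid.
So O(¬authorize_disclosure) is not derivable, and the apparent clash with O(authorize_disclosure) does not arise.
A world satisfying every obligation exists (e.g. authorize_disclosure=true, halt_line=true, quarantine_certificate=false, quarantine_record=false, redact_badge=true, reject_form=false, sanitize_area=true, take_oath=true, verify_permit=true); no atom is both obligatory and forbidden, so the set is consistent.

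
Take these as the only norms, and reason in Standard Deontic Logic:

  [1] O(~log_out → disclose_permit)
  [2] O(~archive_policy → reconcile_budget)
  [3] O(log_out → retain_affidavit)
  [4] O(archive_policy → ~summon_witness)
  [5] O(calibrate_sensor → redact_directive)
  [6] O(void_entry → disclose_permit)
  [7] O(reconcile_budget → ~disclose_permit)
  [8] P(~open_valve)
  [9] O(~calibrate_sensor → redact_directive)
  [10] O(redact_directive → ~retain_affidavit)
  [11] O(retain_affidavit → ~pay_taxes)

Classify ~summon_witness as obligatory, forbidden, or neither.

Obligatory

Premises 9 and 5 cover both cases: O(~calibrate_sensor → redact_directive) and O(calibrate_sensor → redact_directive). Since ~calibrate_sensor ∨ calibrate_sensor is a tautology, O(redact_directive) follows.
With premise 10, O(redact_directive → ~retain_affidavit), the K-axiom yields O(~retain_affidavit).
The contrapositive of premise 3 (O(log_out → retain_affidavit)) is O(~retain_affidavit → ~log_out), and O(~retain_affidavit) is already established, so O(~log_out).
Applying K to premise 1 (O(~log_out → disclose_permit)) and O(~log_out) yields O(disclose_permit).
The contrapositive of premise 7 (O(reconcile_budget → ~disclose_permit)) is O(disclose_permit → ~reconcile_budget), and O(disclose_permit) is already established, so O(~reconcile_budget).
Premise 2 is O(~archive_policy → reconcile_budget); contrapositively O(~reconcile_budget → archive_policy). Since O(~reconcile_budget) holds, K gives O(archive_policy).
With premise 4, O(archive_policy → ~summon_witness), the K-axiom yields O(~summon_witness).
Premises 6, 8, 11 do not contribute to this derivation.
Hence ~summon_witness is obligatory.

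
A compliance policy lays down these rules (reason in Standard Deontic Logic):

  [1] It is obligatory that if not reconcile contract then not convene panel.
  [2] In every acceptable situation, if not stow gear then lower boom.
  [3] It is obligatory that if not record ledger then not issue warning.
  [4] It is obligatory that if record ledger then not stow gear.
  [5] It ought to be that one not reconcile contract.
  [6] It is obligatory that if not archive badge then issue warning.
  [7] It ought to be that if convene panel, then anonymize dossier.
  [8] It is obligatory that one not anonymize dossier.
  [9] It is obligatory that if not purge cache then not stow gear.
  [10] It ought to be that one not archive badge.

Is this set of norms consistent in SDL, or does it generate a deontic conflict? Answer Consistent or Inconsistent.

Premise 7 is O(convene_panel → anonymize_dossier), but O(convene_panel) is not derivable from the premises, so it does not yield O(anonymize_dossier).
So O(anonymize_dossier) is not derivable, and the apparent clash with O(¬anonymize_dossier) does not arise.
A world satisfying every obligation exists (e.g. anonymize_dossier=false, archive_badge=false, convene_panel=false, issue_warning=true, lower_boom=true, purge_cache=false, reconcile_contract=false, record_ledger=true, stow_gear=false); no atom is both obligatory and forbidden, so the set is consistent.

Consistent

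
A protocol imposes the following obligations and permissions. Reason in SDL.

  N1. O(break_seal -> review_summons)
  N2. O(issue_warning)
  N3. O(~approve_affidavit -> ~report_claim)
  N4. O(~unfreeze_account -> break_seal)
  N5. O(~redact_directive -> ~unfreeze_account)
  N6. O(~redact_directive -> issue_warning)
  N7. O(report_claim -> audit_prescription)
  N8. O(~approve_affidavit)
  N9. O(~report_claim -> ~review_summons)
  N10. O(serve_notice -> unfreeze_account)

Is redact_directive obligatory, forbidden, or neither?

Premise 8 gives O(~approve_affidavit).
Premise 3 is O(~approve_affidavit -> ~report_claim); since O(~approve_affidavit), deontic closure gives O(~report_claim).
Applying K to premise 9 (O(~report_claim -> ~review_summons)) and O(~report_claim) yields O(~review_summons).
Premise 1 is O(break_seal -> review_summons); contrapositively O(~review_summons -> ~break_seal). Since O(~review_summons) holds, K gives O(~break_seal).
The contrapositive of premise 4 (O(~unfreeze_account -> break_seal)) is O(~break_seal -> unfreeze_account), and O(~break_seal) is already established, so O(unfreeze_account).
Premise 5, O(~redact_directive -> ~unfreeze_account), contraposes to O(unfreeze_account -> redact_directive); with O(unfreeze_account) we get O(redact_directive).
Premises 2, 6, 7, 10 do not contribute to this derivation.
Hence redact_directive is obligatory.

Obligatory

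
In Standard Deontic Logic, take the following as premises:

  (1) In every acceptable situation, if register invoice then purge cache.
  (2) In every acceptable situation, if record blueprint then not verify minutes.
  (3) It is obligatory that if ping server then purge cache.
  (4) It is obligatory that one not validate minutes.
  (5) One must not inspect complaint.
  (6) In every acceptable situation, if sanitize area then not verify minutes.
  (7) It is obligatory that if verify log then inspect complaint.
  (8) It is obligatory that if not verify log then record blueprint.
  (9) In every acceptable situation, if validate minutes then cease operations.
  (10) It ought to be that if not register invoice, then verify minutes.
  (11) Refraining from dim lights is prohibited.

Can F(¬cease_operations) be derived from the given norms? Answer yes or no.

Premise 9 is O(validate_minutes → cease_operations), but O(validate_minutes) is not derivable from the premises, so it does not yield O(cease_operations).
No other premise forces O(cease_operations). An ideal world satisfying every premise can still have ¬cease_operations true, so F(¬cease_operations) is not derivable.

No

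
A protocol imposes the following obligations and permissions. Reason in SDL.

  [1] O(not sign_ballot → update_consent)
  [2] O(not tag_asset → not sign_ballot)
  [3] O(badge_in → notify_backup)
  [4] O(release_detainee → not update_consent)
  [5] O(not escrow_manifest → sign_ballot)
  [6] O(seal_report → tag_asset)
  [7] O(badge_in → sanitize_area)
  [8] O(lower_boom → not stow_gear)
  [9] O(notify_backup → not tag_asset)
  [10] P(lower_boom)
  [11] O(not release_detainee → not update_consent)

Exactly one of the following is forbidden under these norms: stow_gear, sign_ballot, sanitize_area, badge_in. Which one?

By case analysis on not release_detainee: premise 11 gives O(not release_detainee → not update_consent) and premise 4 gives O(release_detainee → not update_consent), so O(not update_consent) either way.
Premise 1 is O(not sign_ballot → update_consent); contrapositively O(not update_consent → sign_ballot). Since O(not update_consent) holds, K gives O(sign_ballot).
Premise 2, O(not tag_asset → not sign_ballot), contraposes to O(sign_ballot → tag_asset); with O(sign_ballot) we get O(tag_asset).
The contrapositive of premise 9 (O(notify_backup → not tag_asset)) is O(tag_asset → not notify_backup), and O(tag_asset) is already established, so O(not notify_backup).
Premise 3, O(badge_in → notify_backup), contraposes to O(not notify_backup → not badge_in); with O(not notify_backup) we get O(not badge_in).
So O(not badge_in) holds, i.e. badge_in is forbidden. None of the other listed options is forbidden under the premises.

badge_in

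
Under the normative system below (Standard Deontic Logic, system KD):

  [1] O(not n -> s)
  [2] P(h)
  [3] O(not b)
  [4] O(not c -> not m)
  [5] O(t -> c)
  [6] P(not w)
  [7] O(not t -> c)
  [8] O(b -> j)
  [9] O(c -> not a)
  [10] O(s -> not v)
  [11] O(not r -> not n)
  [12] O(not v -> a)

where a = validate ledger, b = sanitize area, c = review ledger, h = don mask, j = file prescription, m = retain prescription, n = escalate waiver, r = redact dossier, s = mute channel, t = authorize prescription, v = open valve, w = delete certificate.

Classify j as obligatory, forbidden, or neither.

Neither

Premise 8 is O(b -> j), but O(b) is not derivable from the premises, so it does not yield O(j).
No premise or chain of K-axiom applications forces O(j), and none forces O(not j). So j is neither obligatory nor forbidden under these norms.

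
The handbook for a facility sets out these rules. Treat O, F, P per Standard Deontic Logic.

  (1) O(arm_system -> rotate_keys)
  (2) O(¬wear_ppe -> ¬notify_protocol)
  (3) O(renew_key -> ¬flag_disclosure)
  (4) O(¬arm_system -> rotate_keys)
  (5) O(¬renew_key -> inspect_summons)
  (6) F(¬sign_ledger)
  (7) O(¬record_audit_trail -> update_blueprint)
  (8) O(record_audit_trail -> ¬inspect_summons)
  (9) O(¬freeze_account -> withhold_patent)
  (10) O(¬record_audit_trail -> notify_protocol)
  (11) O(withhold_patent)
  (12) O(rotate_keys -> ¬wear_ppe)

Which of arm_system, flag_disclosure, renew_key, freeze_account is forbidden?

flag_disclosure

Premises 1 and 4 are O(arm_system -> rotate_keys) and O(¬arm_system -> rotate_keys); every ideal world satisfies arm_system or ¬arm_system, so in either case rotate_keys holds — hence O(rotate_keys).
With premise 12, O(rotate_keys -> ¬wear_ppe), the K-axiom yields O(¬wear_ppe).
With premise 2, O(¬wear_ppe -> ¬notify_protocol), the K-axiom yields O(¬notify_protocol).
The contrapositive of premise 10 (O(¬record_audit_trail -> notify_protocol)) is O(¬notify_protocol -> record_audit_trail), and O(¬notify_protocol) is already established, so O(record_audit_trail).
Applying K to premise 8 (O(record_audit_trail -> ¬inspect_summons)) and O(record_audit_trail) yields O(¬inspect_summons).
Premise 5, O(¬renew_key -> inspect_summons), contraposes to O(¬inspect_summons -> renew_key); with O(¬inspect_summons) we get O(renew_key).
Applying K to premise 3 (O(renew_key -> ¬flag_disclosure)) and O(renew_key) yields O(¬flag_disclosure).
So O(¬flag_disclosure) holds, i.e. flag_disclosure is forbidden. None of the other listed options is forbidden under the premises.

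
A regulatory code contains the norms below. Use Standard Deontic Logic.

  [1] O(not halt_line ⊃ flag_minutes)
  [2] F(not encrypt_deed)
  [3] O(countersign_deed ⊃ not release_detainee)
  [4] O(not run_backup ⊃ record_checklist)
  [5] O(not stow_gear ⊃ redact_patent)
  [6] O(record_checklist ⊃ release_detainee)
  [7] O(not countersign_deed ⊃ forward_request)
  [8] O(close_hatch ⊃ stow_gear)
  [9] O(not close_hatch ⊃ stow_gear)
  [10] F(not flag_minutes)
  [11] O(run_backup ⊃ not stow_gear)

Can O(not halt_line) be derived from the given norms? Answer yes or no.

No

Premise 1 is O(not halt_line ⊃ flag_minutes); even if O(flag_minutes) held, inferring O(not halt_line) would be affirming the consequent — invalid.
No other premise forces O(not halt_line). An ideal world satisfying every premise can still have not halt_line false, so O(not halt_line) is not derivable.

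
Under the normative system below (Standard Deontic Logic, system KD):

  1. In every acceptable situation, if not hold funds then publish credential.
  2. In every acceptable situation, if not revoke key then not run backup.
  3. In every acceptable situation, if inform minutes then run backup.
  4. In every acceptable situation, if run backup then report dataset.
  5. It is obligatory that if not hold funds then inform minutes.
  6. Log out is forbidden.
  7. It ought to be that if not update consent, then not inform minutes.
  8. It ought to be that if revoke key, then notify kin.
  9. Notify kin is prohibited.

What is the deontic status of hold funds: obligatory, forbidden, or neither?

F(notify_kin) at premise 9 means O(¬notify_kin).
Premise 8 is O(revoke_key → notify_kin); contrapositively O(¬notify_kin → ¬revoke_key). Since O(¬notify_kin) holds, K gives O(¬revoke_key).
Premise 2 is O(¬revoke_key → ¬run_backup); since O(¬revoke_key), deontic closure gives O(¬run_backup).
Premise 3 is O(inform_minutes → run_backup); contrapositively O(¬run_backup → ¬inform_minutes). Since O(¬run_backup) holds, K gives O(¬inform_minutes).
Premise 5 is O(¬hold_funds → inform_minutes); contrapositively O(¬inform_minutes → hold_funds). Since O(¬inform_minutes) holds, K gives O(hold_funds).
Premises 1, 4, 6, 7 do not contribute to this derivation.
Hence hold_funds is obligatory.

Obligatory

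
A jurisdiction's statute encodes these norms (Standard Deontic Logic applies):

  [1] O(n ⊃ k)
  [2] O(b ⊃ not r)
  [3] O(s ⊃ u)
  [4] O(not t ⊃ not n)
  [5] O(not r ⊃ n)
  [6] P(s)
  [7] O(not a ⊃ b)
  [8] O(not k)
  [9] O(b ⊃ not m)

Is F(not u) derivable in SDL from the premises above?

No

Premise 3 is O(s ⊃ u), but O(s) is not derivable from the premises (the permission P(s) asserts only not O(not s), not O(s)), so it does not yield O(u).
No other premise forces O(u). An ideal world satisfying every premise can still have not u true, so F(not u) is not derivable.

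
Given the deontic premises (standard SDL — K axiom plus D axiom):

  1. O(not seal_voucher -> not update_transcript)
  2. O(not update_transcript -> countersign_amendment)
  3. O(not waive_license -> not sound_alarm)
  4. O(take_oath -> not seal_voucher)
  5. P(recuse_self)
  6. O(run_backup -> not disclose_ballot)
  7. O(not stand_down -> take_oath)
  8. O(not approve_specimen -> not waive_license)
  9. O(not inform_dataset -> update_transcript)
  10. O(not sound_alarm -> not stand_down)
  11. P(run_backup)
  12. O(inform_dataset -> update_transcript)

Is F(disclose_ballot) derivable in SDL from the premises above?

No

Premise 6 is O(run_backup -> not disclose_ballot), but O(run_backup) is not derivable from the premises (the permission P(run_backup) asserts only not O(not run_backup), not O(run_backup)), so it does not yield O(not disclose_ballot).
No other premise forces O(not disclose_ballot). An ideal world satisfying every premise can still have disclose_ballot true, so F(disclose_ballot) is not derivable.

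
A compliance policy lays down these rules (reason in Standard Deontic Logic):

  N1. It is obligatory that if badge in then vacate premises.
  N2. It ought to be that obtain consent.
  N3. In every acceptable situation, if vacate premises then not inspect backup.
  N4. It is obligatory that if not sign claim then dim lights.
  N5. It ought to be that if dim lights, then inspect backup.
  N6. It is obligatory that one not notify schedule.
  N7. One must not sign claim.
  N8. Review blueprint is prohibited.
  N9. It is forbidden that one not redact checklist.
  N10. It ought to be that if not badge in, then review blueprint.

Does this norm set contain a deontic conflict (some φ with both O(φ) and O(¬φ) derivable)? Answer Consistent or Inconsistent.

Premise 8, F(review_blueprint), is equivalent to O(¬review_blueprint).
Premise 10 is O(¬badge_in → review_blueprint); contrapositively O(¬review_blueprint → badge_in). Since O(¬review_blueprint) holds, K gives O(badge_in).
Applying K to premise 1 (O(badge_in → vacate_premises)) and O(badge_in) yields O(vacate_premises).
Applying K to premise 3 (O(vacate_premises → ¬inspect_backup)) and O(vacate_premises) yields O(¬inspect_backup).
The contrapositive of premise 5 (O(dim_lights → inspect_backup)) is O(¬inspect_backup → ¬dim_lights), and O(¬inspect_backup) is already established, so O(¬dim_lights).
The contrapositive of premise 4 (O(¬sign_claim → dim_lights)) is O(¬dim_lights → sign_claim), and O(¬dim_lights) is already established, so O(sign_claim).
However, F(sign_claim) at premise 7 amounts to O(¬sign_claim).
We now have both O(sign_claim) and O(¬sign_claim) — sign_claim is simultaneously obligatory and forbidden, violating the D-axiom.

Inconsistent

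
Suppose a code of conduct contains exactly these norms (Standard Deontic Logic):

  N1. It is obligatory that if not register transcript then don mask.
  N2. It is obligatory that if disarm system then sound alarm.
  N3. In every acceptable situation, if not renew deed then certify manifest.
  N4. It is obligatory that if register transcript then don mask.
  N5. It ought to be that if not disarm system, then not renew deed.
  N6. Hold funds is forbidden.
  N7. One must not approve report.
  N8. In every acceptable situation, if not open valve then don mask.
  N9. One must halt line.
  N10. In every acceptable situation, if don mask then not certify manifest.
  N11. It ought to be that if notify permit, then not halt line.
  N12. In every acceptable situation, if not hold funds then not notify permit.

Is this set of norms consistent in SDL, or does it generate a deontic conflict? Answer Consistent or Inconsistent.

Premise 11 is O(notify_permit → ¬halt_line), but O(notify_permit) is not derivable from the premises, so it does not yield O(¬halt_line).
So O(¬halt_line) is not derivable, and the apparent clash with O(halt_line) does not arise.
A world satisfying every obligation exists (e.g. approve_report=false, certify_manifest=false, disarm_system=true, don_mask=true, halt_line=true, hold_funds=false, notify_permit=false, open_valve=false, register_transcript=false, renew_deed=true, sound_alarm=true); no atom is both obligatory and forbidden, so the set is consistent.

Consistent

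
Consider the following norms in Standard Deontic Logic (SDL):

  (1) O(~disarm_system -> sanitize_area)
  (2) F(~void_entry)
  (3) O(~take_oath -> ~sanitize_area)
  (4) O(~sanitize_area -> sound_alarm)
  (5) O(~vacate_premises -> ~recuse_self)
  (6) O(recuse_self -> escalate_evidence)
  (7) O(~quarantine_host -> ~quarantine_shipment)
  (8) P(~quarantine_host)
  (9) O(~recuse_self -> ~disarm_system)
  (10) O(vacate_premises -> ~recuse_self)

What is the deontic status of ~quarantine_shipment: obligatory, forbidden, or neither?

Neither

Premise 7 is O(~quarantine_host -> ~quarantine_shipment), but O(~quarantine_host) is not derivable from the premises (the permission P(~quarantine_host) asserts only ~O(quarantine_host), not O(~quarantine_host)), so it does not yield O(~quarantine_shipment).
No premise or chain of K-axiom applications forces O(~quarantine_shipment), and none forces O(quarantine_shipment). So ~quarantine_shipment is neither obligatory nor forbidden under these norms.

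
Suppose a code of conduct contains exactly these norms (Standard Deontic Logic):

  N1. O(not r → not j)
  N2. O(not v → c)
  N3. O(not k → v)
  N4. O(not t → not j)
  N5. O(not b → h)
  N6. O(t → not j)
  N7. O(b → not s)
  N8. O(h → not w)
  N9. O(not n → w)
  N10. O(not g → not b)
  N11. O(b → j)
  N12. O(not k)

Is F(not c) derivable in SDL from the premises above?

Premise 2 is O(not v → c), but O(not v) is not derivable from the premises, so it does not yield O(c).
No other premise forces O(c). An ideal world satisfying every premise can still have not c true, so F(not c) is not derivable.

No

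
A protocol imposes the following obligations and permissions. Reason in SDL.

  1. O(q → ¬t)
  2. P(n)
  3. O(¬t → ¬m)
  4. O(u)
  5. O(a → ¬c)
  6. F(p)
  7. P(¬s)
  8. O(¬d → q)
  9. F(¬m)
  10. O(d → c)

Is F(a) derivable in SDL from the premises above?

Yes

Premise 9 is F(¬m), i.e. O(m).
The contrapositive of premise 3 (O(¬t → ¬m)) is O(m → t), and O(m) is already established, so O(t).
The contrapositive of premise 1 (O(q → ¬t)) is O(t → ¬q), and O(t) is already established, so O(¬q).
Premise 8, O(¬d → q), contraposes to O(¬q → d); with O(¬q) we get O(d).
From O(d) and premise 10, O(d → c), we obtain O(c).
Premise 5, O(a → ¬c), contraposes to O(c → ¬a); with O(c) we get O(¬a).
Premises 2, 4, 6, 7 do not contribute to this derivation.
So O(¬a) holds, i.e. F(a). The claim follows.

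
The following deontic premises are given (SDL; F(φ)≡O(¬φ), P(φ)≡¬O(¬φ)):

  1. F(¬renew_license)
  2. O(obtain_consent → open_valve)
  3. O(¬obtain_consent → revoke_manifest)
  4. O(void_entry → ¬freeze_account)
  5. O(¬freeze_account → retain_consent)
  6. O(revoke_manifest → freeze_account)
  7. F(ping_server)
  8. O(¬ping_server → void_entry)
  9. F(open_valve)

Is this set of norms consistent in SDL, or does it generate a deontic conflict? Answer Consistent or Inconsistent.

Inconsistent

F(open_valve) at premise 9 means O(¬open_valve).
The contrapositive of premise 2 (O(obtain_consent → open_valve)) is O(¬open_valve → ¬obtain_consent), and O(¬open_valve) is already established, so O(¬obtain_consent).
Applying K to premise 3 (O(¬obtain_consent → revoke_manifest)) and O(¬obtain_consent) yields O(revoke_manifest).
Applying K to premise 6 (O(revoke_manifest → freeze_account)) and O(revoke_manifest) yields O(freeze_account).
The contrapositive of premise 4 (O(void_entry → ¬freeze_account)) is O(freeze_account → ¬void_entry), and O(freeze_account) is already established, so O(¬void_entry).
Premise 8, O(¬ping_server → void_entry), contraposes to O(¬void_entry → ping_server); with O(¬void_entry) we get O(ping_server).
But premise 7, F(ping_server), means O(¬ping_server).
We now have both O(ping_server) and O(¬ping_server) — ping_server is simultaneously obligatory and forbidden, violating the D-axiom.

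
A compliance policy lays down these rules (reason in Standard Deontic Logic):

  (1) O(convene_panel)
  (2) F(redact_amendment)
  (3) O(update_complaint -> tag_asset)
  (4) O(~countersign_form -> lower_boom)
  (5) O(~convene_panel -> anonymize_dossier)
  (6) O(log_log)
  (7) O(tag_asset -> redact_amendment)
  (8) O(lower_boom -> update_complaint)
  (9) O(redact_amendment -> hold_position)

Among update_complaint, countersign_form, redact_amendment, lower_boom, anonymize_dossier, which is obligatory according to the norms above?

countersign_form

Premise 2 is F(redact_amendment), i.e. O(~redact_amendment).
Premise 7, O(tag_asset -> redact_amendment), contraposes to O(~redact_amendment -> ~tag_asset); with O(~redact_amendment) we get O(~tag_asset).
Premise 3, O(update_complaint -> tag_asset), contraposes to O(~tag_asset -> ~update_complaint); with O(~tag_asset) we get O(~update_complaint).
The contrapositive of premise 8 (O(lower_boom -> update_complaint)) is O(~update_complaint -> ~lower_boom), and O(~update_complaint) is already established, so O(~lower_boom).
Premise 4, O(~countersign_form -> lower_boom), contraposes to O(~lower_boom -> countersign_form); with O(~lower_boom) we get O(countersign_form).
So O(countersign_form) holds — countersign_form is obligatory. None of the other listed options is made obligatory by any chain of premises.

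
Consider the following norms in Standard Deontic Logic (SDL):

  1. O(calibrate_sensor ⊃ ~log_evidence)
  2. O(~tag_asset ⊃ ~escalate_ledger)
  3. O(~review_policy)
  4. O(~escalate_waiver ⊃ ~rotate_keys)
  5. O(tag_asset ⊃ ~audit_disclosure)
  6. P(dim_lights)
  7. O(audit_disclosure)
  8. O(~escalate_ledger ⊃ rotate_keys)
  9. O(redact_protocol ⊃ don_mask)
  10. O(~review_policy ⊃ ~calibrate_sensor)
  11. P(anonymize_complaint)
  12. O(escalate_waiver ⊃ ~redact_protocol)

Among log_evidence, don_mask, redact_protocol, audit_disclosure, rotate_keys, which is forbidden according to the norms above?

redact_protocol

Premise 7 gives O(audit_disclosure).
Premise 5, O(tag_asset ⊃ ~audit_disclosure), contraposes to O(audit_disclosure ⊃ ~tag_asset); with O(audit_disclosure) we get O(~tag_asset).
Premise 2 is O(~tag_asset ⊃ ~escalate_ledger); since O(~tag_asset), deontic closure gives O(~escalate_ledger).
Applying K to premise 8 (O(~escalate_ledger ⊃ rotate_keys)) and O(~escalate_ledger) yields O(rotate_keys).
Premise 4 is O(~escalate_waiver ⊃ ~rotate_keys); contrapositively O(rotate_keys ⊃ escalate_waiver). Since O(rotate_keys) holds, K gives O(escalate_waiver).
Premise 12 is O(escalate_waiver ⊃ ~redact_protocol); since O(escalate_waiver), deontic closure gives O(~redact_protocol).
So O(~redact_protocol) holds, i.e. redact_protocol is forbidden. None of the other listed options is forbidden under the premises.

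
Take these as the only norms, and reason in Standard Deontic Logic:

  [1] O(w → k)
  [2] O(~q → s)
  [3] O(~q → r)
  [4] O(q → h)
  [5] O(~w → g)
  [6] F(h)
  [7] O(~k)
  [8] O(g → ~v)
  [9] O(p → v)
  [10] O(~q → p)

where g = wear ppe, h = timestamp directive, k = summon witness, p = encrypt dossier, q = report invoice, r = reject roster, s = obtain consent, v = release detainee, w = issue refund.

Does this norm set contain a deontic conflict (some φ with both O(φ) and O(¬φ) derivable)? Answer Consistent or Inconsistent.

Premise 7 gives O(~k).
Premise 1, O(w → k), contraposes to O(~k → ~w); with O(~k) we get O(~w).
From O(~w) and premise 5, O(~w → g), we obtain O(g).
Premise 8 is O(g → ~v); since O(g), deontic closure gives O(~v).
The contrapositive of premise 9 (O(p → v)) is O(~v → ~p), and O(~v) is already established, so O(~p).
The contrapositive of premise 10 (O(~q → p)) is O(~p → q), and O(~p) is already established, so O(q).
With premise 4, O(q → h), the K-axiom yields O(h).
But premise 6, F(h), means O(~h).
We now have both O(h) and O(~h) — h is simultaneously obligatory and forbidden, violating the D-axiom.

Inconsistent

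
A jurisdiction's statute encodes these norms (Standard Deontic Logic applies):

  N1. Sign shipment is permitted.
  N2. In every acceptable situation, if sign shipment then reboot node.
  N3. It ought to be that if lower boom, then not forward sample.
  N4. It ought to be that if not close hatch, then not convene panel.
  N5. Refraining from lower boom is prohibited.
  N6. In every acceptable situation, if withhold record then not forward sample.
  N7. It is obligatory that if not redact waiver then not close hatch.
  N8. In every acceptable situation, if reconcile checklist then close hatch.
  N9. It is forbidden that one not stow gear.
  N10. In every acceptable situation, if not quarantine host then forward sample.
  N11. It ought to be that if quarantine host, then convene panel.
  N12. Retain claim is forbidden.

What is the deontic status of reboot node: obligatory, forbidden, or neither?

Premise 2 is O(sign_shipment → reboot_node), but O(sign_shipment) is not derivable from the premises (the permission P(sign_shipment) asserts only ¬O(¬sign_shipment), not O(sign_shipment)), so it does not yield O(reboot_node).
No premise or chain of K-axiom applications forces O(reboot_node), and none forces O(¬reboot_node). So reboot_node is neither obligatory nor forbidden under these norms.

Neither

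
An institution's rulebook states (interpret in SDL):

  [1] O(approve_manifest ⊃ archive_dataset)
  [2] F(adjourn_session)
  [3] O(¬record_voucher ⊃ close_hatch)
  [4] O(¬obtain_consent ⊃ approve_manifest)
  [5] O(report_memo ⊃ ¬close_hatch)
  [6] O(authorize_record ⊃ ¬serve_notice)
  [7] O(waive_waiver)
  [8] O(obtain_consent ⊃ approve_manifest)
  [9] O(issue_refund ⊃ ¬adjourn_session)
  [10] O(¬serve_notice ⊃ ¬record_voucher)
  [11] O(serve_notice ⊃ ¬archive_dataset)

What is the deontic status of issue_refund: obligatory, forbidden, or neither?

Premise 9 is O(issue_refund ⊃ ¬adjourn_session); even if O(¬adjourn_session) held, inferring O(issue_refund) would be affirming the consequent — invalid.
No premise or chain of K-axiom applications forces O(issue_refund), and none forces O(¬issue_refund). So issue_refund is neither obligatory nor forbidden under these norms.

Neither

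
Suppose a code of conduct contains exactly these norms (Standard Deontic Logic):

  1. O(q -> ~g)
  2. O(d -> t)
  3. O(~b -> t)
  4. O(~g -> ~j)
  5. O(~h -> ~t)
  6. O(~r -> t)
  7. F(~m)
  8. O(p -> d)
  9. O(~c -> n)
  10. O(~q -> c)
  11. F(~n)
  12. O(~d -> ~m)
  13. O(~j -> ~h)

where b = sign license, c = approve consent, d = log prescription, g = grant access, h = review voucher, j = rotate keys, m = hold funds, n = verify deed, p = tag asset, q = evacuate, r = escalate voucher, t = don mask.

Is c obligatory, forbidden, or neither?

Obligatory

Premise 7, F(~m), is equivalent to O(m).
The contrapositive of premise 12 (O(~d -> ~m)) is O(m -> d), and O(m) is already established, so O(d).
With premise 2, O(d -> t), the K-axiom yields O(t).
Premise 5, O(~h -> ~t), contraposes to O(t -> h); with O(t) we get O(h).
Premise 13, O(~j -> ~h), contraposes to O(h -> j); with O(h) we get O(j).
The contrapositive of premise 4 (O(~g -> ~j)) is O(j -> g), and O(j) is already established, so O(g).
The contrapositive of premise 1 (O(q -> ~g)) is O(g -> ~q), and O(g) is already established, so O(~q).
Premise 10 is O(~q -> c); since O(~q), deontic closure gives O(c).
Premises 3, 6, 8, 9, 11 do not contribute to this derivation.
Hence c is obligatory.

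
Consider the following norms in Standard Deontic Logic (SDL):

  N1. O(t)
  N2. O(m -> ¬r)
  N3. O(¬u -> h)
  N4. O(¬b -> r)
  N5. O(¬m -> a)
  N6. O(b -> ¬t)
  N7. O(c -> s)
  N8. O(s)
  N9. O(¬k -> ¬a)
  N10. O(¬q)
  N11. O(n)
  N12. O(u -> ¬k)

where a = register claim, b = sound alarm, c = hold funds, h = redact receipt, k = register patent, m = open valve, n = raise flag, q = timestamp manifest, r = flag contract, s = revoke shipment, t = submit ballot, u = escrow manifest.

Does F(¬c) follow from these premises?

Premise 7 is O(c -> s); even if O(s) held, inferring O(c) would be affirming the consequent — invalid.
No other premise forces O(c). An ideal world satisfying every premise can still have ¬c true, so F(¬c) is not derivable.

No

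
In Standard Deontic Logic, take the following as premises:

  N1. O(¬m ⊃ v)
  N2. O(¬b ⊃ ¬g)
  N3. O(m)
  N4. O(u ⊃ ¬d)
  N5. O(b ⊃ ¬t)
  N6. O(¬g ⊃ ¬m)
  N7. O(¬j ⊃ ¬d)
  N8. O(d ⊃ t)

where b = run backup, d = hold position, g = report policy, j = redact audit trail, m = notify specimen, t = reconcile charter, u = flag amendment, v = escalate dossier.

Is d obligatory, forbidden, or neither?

Forbidden

From premise 3 we have O(m).
Premise 6, O(¬g ⊃ ¬m), contraposes to O(m ⊃ g); with O(m) we get O(g).
Premise 2, O(¬b ⊃ ¬g), contraposes to O(g ⊃ b); with O(g) we get O(b).
Applying K to premise 5 (O(b ⊃ ¬t)) and O(b) yields O(¬t).
Premise 8 is O(d ⊃ t); contrapositively O(¬t ⊃ ¬d). Since O(¬t) holds, K gives O(¬d).
Premises 1, 4, 7 do not contribute to this derivation.
Thus O(¬d), which is F(d): d is forbidden.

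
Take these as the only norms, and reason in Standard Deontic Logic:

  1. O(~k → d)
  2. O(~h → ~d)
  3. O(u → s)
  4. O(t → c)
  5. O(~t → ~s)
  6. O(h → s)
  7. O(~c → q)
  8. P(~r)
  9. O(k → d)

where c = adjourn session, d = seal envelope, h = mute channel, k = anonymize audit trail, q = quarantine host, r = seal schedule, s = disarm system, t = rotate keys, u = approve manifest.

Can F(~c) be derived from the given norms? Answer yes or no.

Premises 9 and 1 cover both cases: O(k → d) and O(~k → d). Since k ∨ ~k is a tautology, O(d) follows.
Premise 2, O(~h → ~d), contraposes to O(d → h); with O(d) we get O(h).
Premise 6 is O(h → s); since O(h), deontic closure gives O(s).
The contrapositive of premise 5 (O(~t → ~s)) is O(s → t), and O(s) is already established, so O(t).
Applying K to premise 4 (O(t → c)) and O(t) yields O(c).
Premises 3, 7, 8 do not contribute to this derivation.
So O(c) holds, i.e. F(~c). The claim follows.

Yes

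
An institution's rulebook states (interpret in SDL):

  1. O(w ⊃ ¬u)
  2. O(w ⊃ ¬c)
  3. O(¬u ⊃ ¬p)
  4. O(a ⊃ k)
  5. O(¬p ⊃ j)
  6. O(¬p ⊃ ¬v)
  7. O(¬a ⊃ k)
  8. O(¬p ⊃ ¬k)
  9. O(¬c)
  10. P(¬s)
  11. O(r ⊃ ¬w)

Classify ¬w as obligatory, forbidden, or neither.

By case analysis on a: premise 4 gives O(a ⊃ k) and premise 7 gives O(¬a ⊃ k), so O(k) either way.
The contrapositive of premise 8 (O(¬p ⊃ ¬k)) is O(k ⊃ p), and O(k) is already established, so O(p).
Premise 3 is O(¬u ⊃ ¬p); contrapositively O(p ⊃ u). Since O(p) holds, K gives O(u).
Premise 1, O(w ⊃ ¬u), contraposes to O(u ⊃ ¬w); with O(u) we get O(¬w).
Premises 2, 5, 6, 9, 10, 11 do not contribute to this derivation.
Hence ¬w is obligatory.

Obligatory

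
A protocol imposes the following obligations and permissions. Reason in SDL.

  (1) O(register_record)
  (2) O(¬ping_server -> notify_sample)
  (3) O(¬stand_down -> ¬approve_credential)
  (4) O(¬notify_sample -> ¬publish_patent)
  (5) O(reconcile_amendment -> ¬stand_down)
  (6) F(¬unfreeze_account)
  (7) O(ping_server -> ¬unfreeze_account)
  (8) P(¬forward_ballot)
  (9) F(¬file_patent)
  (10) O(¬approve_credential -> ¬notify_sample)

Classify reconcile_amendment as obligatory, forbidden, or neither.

Forbidden

Premise 6, F(¬unfreeze_account), is equivalent to O(unfreeze_account).
The contrapositive of premise 7 (O(ping_server -> ¬unfreeze_account)) is O(unfreeze_account -> ¬ping_server), and O(unfreeze_account) is already established, so O(¬ping_server).
Premise 2 is O(¬ping_server -> notify_sample); since O(¬ping_server), deontic closure gives O(notify_sample).
The contrapositive of premise 10 (O(¬approve_credential -> ¬notify_sample)) is O(notify_sample -> approve_credential), and O(notify_sample) is already established, so O(approve_credential).
Premise 3 is O(¬stand_down -> ¬approve_credential); contrapositively O(approve_credential -> stand_down). Since O(approve_credential) holds, K gives O(stand_down).
The contrapositive of premise 5 (O(reconcile_amendment -> ¬stand_down)) is O(stand_down -> ¬reconcile_amendment), and O(stand_down) is already established, so O(¬reconcile_amendment).
Premises 1, 4, 8, 9 do not contribute to this derivation.
Thus O(¬reconcile_amendment), which is F(reconcile_amendment): reconcile_amendment is forbidden.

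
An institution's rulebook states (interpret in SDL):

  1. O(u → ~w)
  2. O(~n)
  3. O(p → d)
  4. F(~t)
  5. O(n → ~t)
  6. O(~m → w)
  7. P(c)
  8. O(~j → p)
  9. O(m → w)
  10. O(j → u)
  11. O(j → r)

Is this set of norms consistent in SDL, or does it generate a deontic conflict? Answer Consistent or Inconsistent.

Consistent

Premise 5 is O(n → ~t), but O(n) is not derivable from the premises, so it does not yield O(~t).
So O(~t) is not derivable, and the apparent clash with O(t) does not arise.
A world satisfying every obligation exists (e.g. c=false, d=true, j=false, m=false, n=false, p=true, r=false, t=true, u=false, w=true); no atom is both obligatory and forbidden, so the set is consistent.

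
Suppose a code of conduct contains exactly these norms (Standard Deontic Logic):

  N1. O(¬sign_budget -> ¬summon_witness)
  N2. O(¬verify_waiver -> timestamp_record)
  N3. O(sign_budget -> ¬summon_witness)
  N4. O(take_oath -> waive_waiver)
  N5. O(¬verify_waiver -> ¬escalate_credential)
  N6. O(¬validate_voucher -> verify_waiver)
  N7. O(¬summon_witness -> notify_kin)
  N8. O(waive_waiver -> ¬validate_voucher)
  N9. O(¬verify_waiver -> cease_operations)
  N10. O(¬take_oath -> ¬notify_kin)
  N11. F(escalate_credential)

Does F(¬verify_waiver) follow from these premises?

Yes

Premises 1 and 3 cover both cases: O(¬sign_budget -> ¬summon_witness) and O(sign_budget -> ¬summon_witness). Since ¬sign_budget ∨ sign_budget is a tautology, O(¬summon_witness) follows.
Applying K to premise 7 (O(¬summon_witness -> notify_kin)) and O(¬summon_witness) yields O(notify_kin).
The contrapositive of premise 10 (O(¬take_oath -> ¬notify_kin)) is O(notify_kin -> take_oath), and O(notify_kin) is already established, so O(take_oath).
Premise 4 is O(take_oath -> waive_waiver); since O(take_oath), deontic closure gives O(waive_waiver).
From O(waive_waiver) and premise 8, O(waive_waiver -> ¬validate_voucher), we obtain O(¬validate_voucher).
Applying K to premise 6 (O(¬validate_voucher -> verify_waiver)) and O(¬validate_voucher) yields O(verify_waiver).
Premises 2, 5, 9, 11 do not contribute to this derivation.
So O(verify_waiver) holds, i.e. F(¬verify_waiver). The claim follows.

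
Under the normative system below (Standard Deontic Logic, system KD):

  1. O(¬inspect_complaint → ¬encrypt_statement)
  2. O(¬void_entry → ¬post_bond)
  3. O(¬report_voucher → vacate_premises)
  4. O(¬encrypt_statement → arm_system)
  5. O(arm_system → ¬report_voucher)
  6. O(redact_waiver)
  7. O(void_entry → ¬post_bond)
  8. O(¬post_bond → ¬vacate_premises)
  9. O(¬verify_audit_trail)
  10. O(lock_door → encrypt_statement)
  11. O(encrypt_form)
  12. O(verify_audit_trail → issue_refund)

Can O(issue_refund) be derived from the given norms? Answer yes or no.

No

Premise 12 is O(verify_audit_trail → issue_refund), but O(verify_audit_trail) is not derivable from the premises, so it does not yield O(issue_refund).
No other premise forces O(issue_refund). An ideal world satisfying every premise can still have issue_refund false, so O(issue_refund) is not derivable.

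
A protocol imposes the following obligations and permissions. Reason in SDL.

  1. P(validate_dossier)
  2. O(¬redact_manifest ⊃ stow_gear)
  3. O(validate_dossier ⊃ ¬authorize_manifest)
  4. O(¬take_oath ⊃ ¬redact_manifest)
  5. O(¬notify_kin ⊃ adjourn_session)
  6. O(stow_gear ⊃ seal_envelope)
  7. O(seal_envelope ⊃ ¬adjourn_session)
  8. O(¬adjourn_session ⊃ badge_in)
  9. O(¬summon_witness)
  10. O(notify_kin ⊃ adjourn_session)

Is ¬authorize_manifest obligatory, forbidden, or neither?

Neither

Premise 3 is O(validate_dossier ⊃ ¬authorize_manifest), but O(validate_dossier) is not derivable from the premises (the permission P(validate_dossier) asserts only ¬O(¬validate_dossier), not O(validate_dossier)), so it does not yield O(¬authorize_manifest).
No premise or chain of K-axiom applications forces O(¬authorize_manifest), and none forces O(authorize_manifest). So ¬authorize_manifest is neither obligatory nor forbidden under these norms.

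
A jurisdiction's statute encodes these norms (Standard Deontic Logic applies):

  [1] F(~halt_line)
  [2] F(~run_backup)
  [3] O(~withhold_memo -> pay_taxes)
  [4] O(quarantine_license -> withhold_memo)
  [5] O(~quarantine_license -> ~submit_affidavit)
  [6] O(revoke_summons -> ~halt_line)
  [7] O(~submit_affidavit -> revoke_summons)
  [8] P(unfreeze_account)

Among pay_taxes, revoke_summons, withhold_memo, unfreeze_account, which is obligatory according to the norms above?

Premise 1, F(~halt_line), is equivalent to O(halt_line).
Premise 6, O(revoke_summons -> ~halt_line), contraposes to O(halt_line -> ~revoke_summons); with O(halt_line) we get O(~revoke_summons).
Premise 7 is O(~submit_affidavit -> revoke_summons); contrapositively O(~revoke_summons -> submit_affidavit). Since O(~revoke_summons) holds, K gives O(submit_affidavit).
Premise 5 is O(~quarantine_license -> ~submit_affidavit); contrapositively O(submit_affidavit -> quarantine_license). Since O(submit_affidavit) holds, K gives O(quarantine_license).
From O(quarantine_license) and premise 4, O(quarantine_license -> withhold_memo), we obtain O(withhold_memo).
So O(withhold_memo) holds — withhold_memo is obligatory. None of the other listed options is made obligatory by any chain of premises.

withhold_memo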